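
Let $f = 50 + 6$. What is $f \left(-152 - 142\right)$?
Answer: $-16464$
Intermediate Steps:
$f = 56$
$f \left(-152 - 142\right) = 56 \left(-152 - 142\right) = 56 \left(-294\right) = -16464$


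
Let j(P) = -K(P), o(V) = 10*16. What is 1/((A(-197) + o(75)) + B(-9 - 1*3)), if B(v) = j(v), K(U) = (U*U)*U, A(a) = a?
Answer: 1/1691 ≈ 0.00059137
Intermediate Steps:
o(V) = 160
K(U) = U³ (K(U) = U²*U = U³)
j(P) = -P³
B(v) = -v³
1/((A(-197) + o(75)) + B(-9 - 1*3)) = 1/((-197 + 160) - (-9 - 1*3)³) = 1/(-37 - (-9 - 3)³) = 1/(-37 - 1*(-12)³) = 1/(-37 - 1*(-1728)) = 1/(-37 + 1728) = 1/1691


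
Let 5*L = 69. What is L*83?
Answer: 5727/5 ≈ 1145.4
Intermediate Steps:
L = 69/5 (L = (⅕)*69 = 69/5 ≈ 13.800)
L*83 = (69/5)*83 = 5727/5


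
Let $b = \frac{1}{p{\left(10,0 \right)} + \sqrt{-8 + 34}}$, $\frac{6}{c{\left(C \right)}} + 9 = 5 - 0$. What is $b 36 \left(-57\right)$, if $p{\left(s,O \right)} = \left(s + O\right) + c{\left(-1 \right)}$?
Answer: $- \frac{69768}{185} + \frac{8208 \sqrt{26}}{185} \approx -150.89$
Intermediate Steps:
$c{\left(C \right)} = - \frac{3}{2}$ ($c{\left(C \right)} = \frac{6}{-9 + \left(5 - 0\right)} = \frac{6}{-9 + \left(5 + 0\right)} = \frac{6}{-9 + 5} = \frac{6}{-4} = 6 \left(- \frac{1}{4}\right) = - \frac{3}{2}$)
$p{\left(s,O \right)} = - \frac{3}{2} + O + s$ ($p{\left(s,O \right)} = \left(s + O\right) - \frac{3}{2} = \left(O + s\right) - \frac{3}{2} = - \frac{3}{2} + O + s$)
$b = \frac{1}{\frac{17}{2} + \sqrt{26}}$ ($b = \frac{1}{\left(- \frac{3}{2} + 0 + 10\right) + \sqrt{-8 + 34}} = \frac{1}{\frac{17}{2} + \sqrt{26}} \approx 0.073535$)
$b 36 \left(-57\right) = \left(\frac{34}{185} - \frac{4 \sqrt{26}}{185}\right) 36 \left(-57\right) = \left(\frac{1224}{185} - \frac{144 \sqrt{26}}{185}\right) \left(-57\right) = - \frac{69768}{185} + \frac{8208 \sqrt{26}}{185}$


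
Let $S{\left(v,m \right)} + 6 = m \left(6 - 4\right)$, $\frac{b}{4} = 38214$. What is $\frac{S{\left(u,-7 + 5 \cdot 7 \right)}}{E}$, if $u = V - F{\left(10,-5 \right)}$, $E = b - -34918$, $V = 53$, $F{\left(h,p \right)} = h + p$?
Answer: $\frac{25}{93887} \approx 0.00026628$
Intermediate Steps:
$b = 152856$ ($b = 4 \cdot 38214 = 152856$)
$E = 187774$ ($E = 152856 - -34918 = 152856 + 34918 = 187774$)
$u = 48$ ($u = 53 - \left(10 - 5\right) = 53 - 5 = 48$)
$S{\left(v,m \right)} = -6 + 2 m$ ($S{\left(v,m \right)} = -6 + m \left(6 - 4\right) = -6 + m 2 = -6 + 2 m$)
$\frac{S{\left(u,-7 + 5 \cdot 7 \right)}}{E} = \frac{-6 + 2 \left(-7 + 5 \cdot 7\right)}{187774} = \left(-6 + 2 \left(-7 + 35\right)\right) \frac{1}{187774} = \left(-6 + 2 \cdot 28\right) \frac{1}{187774} = \left(-6 + 56\right) \frac{1}{187774} = 50 \cdot \frac{1}{187774} = \frac{25}{93887}$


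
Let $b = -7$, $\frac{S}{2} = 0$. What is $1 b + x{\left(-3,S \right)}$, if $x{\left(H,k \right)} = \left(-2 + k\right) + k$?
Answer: $-9$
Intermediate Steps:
$S = 0$ ($S = 2 \cdot 0 = 0$)
$x{\left(H,k \right)} = -2 + 2 k$
$1 b + x{\left(-3,S \right)} = 1 \left(-7\right) + \left(-2 + 2 \cdot 0\right) = -7 + \left(-2 + 0\right) = -7 - 2 = -9$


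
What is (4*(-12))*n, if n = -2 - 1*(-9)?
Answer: -336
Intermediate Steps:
n = 7 (n = -2 + 9 = 7)
(4*(-12))*n = (4*(-12))*7 = -48*7 = -336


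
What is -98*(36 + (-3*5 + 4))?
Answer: -2450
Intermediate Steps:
-98*(36 + (-3*5 + 4)) = -98*(36 + (-15 + 4)) = -98*(36 - 11) = -98*25 = -2450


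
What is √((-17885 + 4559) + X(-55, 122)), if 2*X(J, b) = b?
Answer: I*√13265 ≈ 115.17*I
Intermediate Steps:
X(J, b) = b/2
√((-17885 + 4559) + X(-55, 122)) = √((-17885 + 4559) + (½)*122) = √(-13326 + 61) = √(-13265) = I*√13265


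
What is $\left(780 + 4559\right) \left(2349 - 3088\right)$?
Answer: $-3945521$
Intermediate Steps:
$\left(780 + 4559\right) \left(2349 - 3088\right) = 5339 \left(-739\right) = -3945521$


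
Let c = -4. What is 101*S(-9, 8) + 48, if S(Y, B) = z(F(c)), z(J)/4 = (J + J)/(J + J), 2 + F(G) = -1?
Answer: 452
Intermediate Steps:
F(G) = -3 (F(G) = -2 - 1 = -3)
z(J) = 4 (z(J) = 4*((J + J)/(J + J)) = 4*((2*J)/((2*J))) = 4*((2*J)*(1/(2*J))) = 4*1 = 4)
S(Y, B) = 4
101*S(-9, 8) + 48 = 101*4 + 48 = 404 + 48 = 452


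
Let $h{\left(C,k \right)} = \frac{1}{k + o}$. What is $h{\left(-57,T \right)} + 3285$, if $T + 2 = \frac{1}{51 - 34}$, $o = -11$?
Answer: $\frac{722683}{220} \approx 3284.9$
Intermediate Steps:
$T = - \frac{33}{17}$ ($T = -2 + \frac{1}{51 - 34} = -2 + \frac{1}{17} = - \frac{33}{17} \approx -1.9412$)
$h{\left(C,k \right)} = \frac{1}{-11 + k}$ ($h{\left(C,k \right)} = \frac{1}{k - 11} = \frac{1}{-11 + k}$)
$h{\left(-57,T \right)} + 3285 = \frac{1}{-11 - \frac{33}{17}} + 3285 = \frac{1}{- \frac{220}{17}} + 3285 = - \frac{17}{220} + 3285 = \frac{722683}{220}$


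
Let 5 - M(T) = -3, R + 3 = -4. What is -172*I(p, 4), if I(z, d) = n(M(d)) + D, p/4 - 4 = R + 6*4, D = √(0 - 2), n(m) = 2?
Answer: -344 - 172*I*√2 ≈ -344.0 - 243.24*I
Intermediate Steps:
R = -7 (R = -3 - 4 = -7)
M(T) = 8 (M(T) = 5 - 1*(-3) = 5 + 3 = 8)
D = I*√2 (D = √(-2) = I*√2 ≈ 1.4142*I)
p = 84 (p = 16 + 4*(-7 + 6*4) = 16 + 4*(-7 + 24) = 16 + 4*17 = 16 + 68 = 84)
I(z, d) = 2 + I*√2
-172*I(p, 4) = -172*(2 + I*√2) = -344 - 172*I*√2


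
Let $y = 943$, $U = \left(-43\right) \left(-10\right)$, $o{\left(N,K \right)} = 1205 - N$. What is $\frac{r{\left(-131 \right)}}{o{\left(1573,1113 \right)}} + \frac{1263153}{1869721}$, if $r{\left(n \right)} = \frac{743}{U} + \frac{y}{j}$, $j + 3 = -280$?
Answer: $\frac{56931425397101}{83729696244320} \approx 0.67994$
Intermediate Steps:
$U = 430$
$j = -283$ ($j = -3 - 280 = -283$)
$r{\left(n \right)} = - \frac{195221}{121690}$ ($r{\left(n \right)} = \frac{743}{430} + \frac{943}{-283} = 743 \cdot \frac{1}{430} + 943 \left(- \frac{1}{283}\right) = \frac{743}{430} - \frac{943}{283} = - \frac{195221}{121690}$)
$\frac{r{\left(-131 \right)}}{o{\left(1573,1113 \right)}} + \frac{1263153}{1869721} = - \frac{195221}{121690 \left(1205 - 1573\right)} + \frac{1263153}{1869721} = - \frac{195221}{121690 \left(1205 - 1573\right)} + 1263153 \cdot \frac{1}{1869721} = - \frac{195221}{121690 \left(-368\right)} + \frac{1263153}{1869721} = \left(- \frac{195221}{121690}\right) \left(- \frac{1}{368}\right) + \frac{1263153}{1869721} = \frac{195221}{44781920} + \frac{1263153}{1869721} = \frac{56931425397101}{83729696244320}$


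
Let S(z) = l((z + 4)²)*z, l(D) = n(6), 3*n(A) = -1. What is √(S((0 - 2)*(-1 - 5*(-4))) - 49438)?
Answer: 2*I*√111207/3 ≈ 222.32*I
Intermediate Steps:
n(A) = -⅓ (n(A) = (⅓)*(-1) = -⅓)
l(D) = -⅓
S(z) = -z/3
√(S((0 - 2)*(-1 - 5*(-4))) - 49438) = √(-(0 - 2)*(-1 - 5*(-4))/3 - 49438) = √(-(-2)*(-1 + 20)/3 - 49438) = √(-(-2)*19/3 - 49438) = √(-⅓*(-38) - 49438) = √(38/3 - 49438) = √(-148276/3) = 2*I*√111207/3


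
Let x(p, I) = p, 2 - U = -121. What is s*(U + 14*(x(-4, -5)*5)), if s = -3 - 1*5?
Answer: 1256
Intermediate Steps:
U = 123 (U = 2 - 1*(-121) = 2 + 121 = 123)
s = -8 (s = -3 - 5 = -8)
s*(U + 14*(x(-4, -5)*5)) = -8*(123 + 14*(-4*5)) = -8*(123 + 14*(-20)) = -8*(123 - 280) = -8*(-157) = 1256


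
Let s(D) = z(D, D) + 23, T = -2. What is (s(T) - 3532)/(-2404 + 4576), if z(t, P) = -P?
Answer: -1169/724 ≈ -1.6146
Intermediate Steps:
s(D) = 23 - D (s(D) = -D + 23 = 23 - D)
(s(T) - 3532)/(-2404 + 4576) = ((23 - 1*(-2)) - 3532)/(-2404 + 4576) = ((23 + 2) - 3532)/2172 = (25 - 3532)*(1/2172) = -3507*1/2172 = -1169/724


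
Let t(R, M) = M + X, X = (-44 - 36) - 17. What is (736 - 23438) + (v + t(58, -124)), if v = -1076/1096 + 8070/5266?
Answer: -16537217653/721442 ≈ -22922.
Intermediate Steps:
X = -97 (X = -80 - 17 = -97)
t(R, M) = -97 + M (t(R, M) = M - 97 = -97 + M)
v = 397313/721442 (v = -1076*1/1096 + 8070*(1/5266) = -269/274 + 4035/2633 = 397313/721442 ≈ 0.55072)
(736 - 23438) + (v + t(58, -124)) = (736 - 23438) + (397313/721442 + (-97 - 124)) = -22702 + (397313/721442 - 221) = -22702 - 159041369/721442 = -16537217653/721442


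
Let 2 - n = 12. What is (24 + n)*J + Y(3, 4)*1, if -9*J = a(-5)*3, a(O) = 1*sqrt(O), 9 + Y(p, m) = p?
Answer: -6 - 14*I*sqrt(5)/3 ≈ -6.0 - 10.435*I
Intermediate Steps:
n = -10 (n = 2 - 1*12 = 2 - 12 = -10)
Y(p, m) = -9 + p
a(O) = sqrt(O)
J = -I*sqrt(5)/3 (J = -sqrt(-5)*3/9 = -I*sqrt(5)*3/9 = -I*sqrt(5)/3 ≈ -0.74536*I)
(24 + n)*J + Y(3, 4)*1 = (24 - 10)*(-I*sqrt(5)/3) + (-9 + 3)*1 = 14*(-I*sqrt(5)/3) - 6*1 = -14*I*sqrt(5)/3 - 6 = -6 - 14*I*sqrt(5)/3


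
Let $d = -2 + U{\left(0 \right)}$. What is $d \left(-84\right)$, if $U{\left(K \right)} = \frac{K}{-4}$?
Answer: $168$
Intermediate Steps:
$U{\left(K \right)} = - \frac{K}{4}$ ($U{\left(K \right)} = K \left(- \frac{1}{4}\right) = - \frac{K}{4}$)
$d = -2$ ($d = -2 - 0 = -2 + 0 = -2$)
$d \left(-84\right) = \left(-2\right) \left(-84\right) = 168$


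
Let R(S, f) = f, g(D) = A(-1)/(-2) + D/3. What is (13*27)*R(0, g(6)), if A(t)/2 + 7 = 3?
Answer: 2106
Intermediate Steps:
A(t) = -8 (A(t) = -14 + 2*3 = -14 + 6 = -8)
g(D) = 4 + D/3 (g(D) = -8/(-2) + D/3 = -8*(-½) + D*(⅓) = 4 + D/3)
(13*27)*R(0, g(6)) = (13*27)*(4 + (⅓)*6) = 351*(4 + 2) = 351*6 = 2106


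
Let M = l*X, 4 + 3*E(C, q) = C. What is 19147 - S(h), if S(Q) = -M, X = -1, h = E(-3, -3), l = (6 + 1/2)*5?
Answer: 38229/2 ≈ 19115.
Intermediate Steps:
E(C, q) = -4/3 + C/3
l = 65/2 (l = (6 + 1*(½))*5 = (6 + ½)*5 = (13/2)*5 = 65/2 ≈ 32.500)
h = -7/3 (h = -4/3 + (⅓)*(-3) = -4/3 - 1 = -7/3 ≈ -2.3333)
M = -65/2 (M = (65/2)*(-1) = -65/2 ≈ -32.500)
S(Q) = 65/2 (S(Q) = -1*(-65/2) = 65/2)
19147 - S(h) = 19147 - 1*65/2 = 19147 - 65/2 = 38229/2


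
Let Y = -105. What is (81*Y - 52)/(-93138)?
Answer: 199/2166 ≈ 0.091874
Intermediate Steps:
(81*Y - 52)/(-93138) = (81*(-105) - 52)/(-93138) = (-8505 - 52)*(-1/93138) = -8557*(-1/93138) = 199/2166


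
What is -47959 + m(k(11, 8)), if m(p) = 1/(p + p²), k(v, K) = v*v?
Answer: -707970757/14762 ≈ -47959.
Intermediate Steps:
k(v, K) = v²
-47959 + m(k(11, 8)) = -47959 + 1/((11²)*(1 + 11²)) = -47959 + 1/(121*(1 + 121)) = -47959 + (1/121)/122 = -47959 + (1/121)*(1/122) = -47959 + 1/14762 = -707970757/14762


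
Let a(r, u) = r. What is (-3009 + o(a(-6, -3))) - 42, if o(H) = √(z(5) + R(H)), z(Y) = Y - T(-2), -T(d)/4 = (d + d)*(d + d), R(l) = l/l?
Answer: -3051 + √70 ≈ -3042.6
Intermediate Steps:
R(l) = 1
T(d) = -16*d² (T(d) = -4*(d + d)*(d + d) = -4*2*d*2*d = -16*d²)
z(Y) = 64 + Y (z(Y) = Y - (-16)*(-2)² = Y - (-16)*4 = Y - 1*(-64) = Y + 64 = 64 + Y)
o(H) = √70 (o(H) = √((64 + 5) + 1) = √(69 + 1) = √70)
(-3009 + o(a(-6, -3))) - 42 = (-3009 + √70) - 42 = -3051 + √70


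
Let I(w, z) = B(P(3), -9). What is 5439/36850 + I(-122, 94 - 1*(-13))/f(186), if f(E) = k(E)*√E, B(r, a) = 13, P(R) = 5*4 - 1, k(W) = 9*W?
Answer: 5439/36850 + 13*√186/311364 ≈ 0.14817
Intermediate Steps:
P(R) = 19 (P(R) = 20 - 1 = 19)
f(E) = 9*E^(3/2) (f(E) = (9*E)*√E = 9*E^(3/2))
I(w, z) = 13
5439/36850 + I(-122, 94 - 1*(-13))/f(186) = 5439/36850 + 13/((9*186^(3/2))) = 5439*(1/36850) + 13/((9*(186*√186))) = 5439/36850 + 13/((1674*√186)) = 5439/36850 + 13*(√186/311364) = 5439/36850 + 13*√186/311364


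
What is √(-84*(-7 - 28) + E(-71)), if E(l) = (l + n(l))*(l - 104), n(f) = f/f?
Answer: 7*√310 ≈ 123.25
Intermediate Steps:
n(f) = 1
E(l) = (1 + l)*(-104 + l) (E(l) = (l + 1)*(l - 104) = (1 + l)*(-104 + l))
√(-84*(-7 - 28) + E(-71)) = √(-84*(-7 - 28) + (-104 + (-71)² - 103*(-71))) = √(-84*(-35) + (-104 + 5041 + 7313)) = √(2940 + 12250) = √15190 = 7*√310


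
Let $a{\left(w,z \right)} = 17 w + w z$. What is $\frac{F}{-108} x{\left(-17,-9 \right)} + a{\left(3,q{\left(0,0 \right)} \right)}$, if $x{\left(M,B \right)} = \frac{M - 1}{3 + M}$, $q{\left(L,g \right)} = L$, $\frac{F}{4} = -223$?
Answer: $\frac{1294}{21} \approx 61.619$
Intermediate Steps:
$F = -892$ ($F = 4 \left(-223\right) = -892$)
$x{\left(M,B \right)} = \frac{-1 + M}{3 + M}$
$\frac{F}{-108} x{\left(-17,-9 \right)} + a{\left(3,q{\left(0,0 \right)} \right)} = - \frac{892}{-108} \frac{-1 - 17}{3 - 17} + 3 \left(17 + 0\right) = \left(-892\right) \left(- \frac{1}{108}\right) \frac{1}{-14} \left(-18\right) + 3 \cdot 17 = \frac{223 \left(\left(- \frac{1}{14}\right) \left(-18\right)\right)}{27} + 51 = \frac{223}{27} \cdot \frac{9}{7} + 51 = \frac{223}{21} + 51 = \frac{1294}{21}$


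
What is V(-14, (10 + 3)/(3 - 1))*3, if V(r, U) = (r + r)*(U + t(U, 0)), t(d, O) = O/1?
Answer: -546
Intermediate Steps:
t(d, O) = O (t(d, O) = O*1 = O)
V(r, U) = 2*U*r (V(r, U) = (r + r)*(U + 0) = (2*r)*U = 2*U*r)
V(-14, (10 + 3)/(3 - 1))*3 = (2*((10 + 3)/(3 - 1))*(-14))*3 = (2*(13/2)*(-14))*3 = -182*3 = -546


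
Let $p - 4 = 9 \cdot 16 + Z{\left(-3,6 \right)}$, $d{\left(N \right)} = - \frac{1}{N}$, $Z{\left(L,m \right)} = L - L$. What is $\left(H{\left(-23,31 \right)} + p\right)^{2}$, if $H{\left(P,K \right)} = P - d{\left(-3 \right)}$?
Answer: $\frac{139876}{9} \approx 15542.0$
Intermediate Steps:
$Z{\left(L,m \right)} = 0$
$p = 148$ ($p = 4 + \left(9 \cdot 16 + 0\right) = 4 + \left(144 + 0\right) = 4 + 144 = 148$)
$H{\left(P,K \right)} = - \frac{1}{3} + P$ ($H{\left(P,K \right)} = P - - \frac{1}{-3} = P - \left(-1\right) \left(- \frac{1}{3}\right) = P - \frac{1}{3} = - \frac{1}{3} + P$)
$\left(H{\left(-23,31 \right)} + p\right)^{2} = \left(\left(- \frac{1}{3} - 23\right) + 148\right)^{2} = \left(- \frac{70}{3} + 148\right)^{2} = \left(\frac{374}{3}\right)^{2} = \frac{139876}{9}$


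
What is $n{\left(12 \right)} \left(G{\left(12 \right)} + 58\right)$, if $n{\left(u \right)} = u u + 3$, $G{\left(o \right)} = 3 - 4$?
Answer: $8379$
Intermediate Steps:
$G{\left(o \right)} = -1$
$n{\left(u \right)} = 3 + u^{2}$ ($n{\left(u \right)} = u^{2} + 3 = 3 + u^{2}$)
$n{\left(12 \right)} \left(G{\left(12 \right)} + 58\right) = \left(3 + 12^{2}\right) \left(-1 + 58\right) = \left(3 + 144\right) 57 = 147 \cdot 57 = 8379$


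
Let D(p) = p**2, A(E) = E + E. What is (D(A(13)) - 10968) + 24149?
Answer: 13857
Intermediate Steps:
A(E) = 2*E
(D(A(13)) - 10968) + 24149 = ((2*13)**2 - 10968) + 24149 = (26**2 - 10968) + 24149 = (676 - 10968) + 24149 = -10292 + 24149 = 13857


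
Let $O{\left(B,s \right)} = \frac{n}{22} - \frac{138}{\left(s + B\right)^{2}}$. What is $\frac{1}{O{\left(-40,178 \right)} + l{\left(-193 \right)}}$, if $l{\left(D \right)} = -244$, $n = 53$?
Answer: $- \frac{759}{183373} \approx -0.0041391$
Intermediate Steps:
$O{\left(B,s \right)} = \frac{53}{22} - \frac{138}{\left(B + s\right)^{2}}$ ($O{\left(B,s \right)} = \frac{53}{22} - \frac{138}{\left(s + B\right)^{2}} = 53 \cdot \frac{1}{22} - \frac{138}{\left(B + s\right)^{2}} = \frac{53}{22} - \frac{138}{\left(B + s\right)^{2}}$)
$\frac{1}{O{\left(-40,178 \right)} + l{\left(-193 \right)}} = \frac{1}{\left(\frac{53}{22} - \frac{138}{\left(-40 + 178\right)^{2}}\right) - 244} = \frac{1}{\left(\frac{53}{22} - \frac{138}{19044}\right) - 244} = \frac{1}{\left(\frac{53}{22} - \frac{1}{138}\right) - 244} = \frac{1}{\frac{1823}{759} - 244} = \frac{1}{- \frac{183373}{759}} = - \frac{759}{183373}$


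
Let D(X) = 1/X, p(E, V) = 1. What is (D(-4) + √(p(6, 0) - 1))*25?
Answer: -25/4 ≈ -6.2500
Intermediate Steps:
(D(-4) + √(p(6, 0) - 1))*25 = (1/(-4) + √(1 - 1))*25 = (-¼ + √0)*25 = (-¼ + 0)*25 = -¼*25 = -25/4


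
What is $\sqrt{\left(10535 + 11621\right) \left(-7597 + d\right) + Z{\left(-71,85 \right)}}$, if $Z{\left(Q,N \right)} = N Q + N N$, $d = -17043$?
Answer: $5 i \sqrt{21836906} \approx 23365.0 i$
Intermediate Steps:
$Z{\left(Q,N \right)} = N^{2} + N Q$ ($Z{\left(Q,N \right)} = N Q + N^{2} = N^{2} + N Q$)
$\sqrt{\left(10535 + 11621\right) \left(-7597 + d\right) + Z{\left(-71,85 \right)}} = \sqrt{\left(10535 + 11621\right) \left(-7597 - 17043\right) + 85 \left(85 - 71\right)} = \sqrt{22156 \left(-24640\right) + 85 \cdot 14} = \sqrt{-545923840 + 1190} = \sqrt{-545922650} = 5 i \sqrt{21836906}$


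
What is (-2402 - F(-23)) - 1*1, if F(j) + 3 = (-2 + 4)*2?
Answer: -2404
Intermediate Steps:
F(j) = 1 (F(j) = -3 + (-2 + 4)*2 = -3 + 2*2 = -3 + 4 = 1)
(-2402 - F(-23)) - 1*1 = (-2402 - 1*1) - 1*1 = (-2402 - 1) - 1 = -2403 - 1 = -2404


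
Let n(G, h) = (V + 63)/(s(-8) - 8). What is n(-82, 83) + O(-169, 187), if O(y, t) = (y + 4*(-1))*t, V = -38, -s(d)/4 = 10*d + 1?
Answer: -9964083/308 ≈ -32351.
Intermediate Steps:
s(d) = -4 - 40*d (s(d) = -4*(10*d + 1) = -4*(1 + 10*d) = -4 - 40*d)
n(G, h) = 25/308 (n(G, h) = (-38 + 63)/((-4 - 40*(-8)) - 8) = 25/((-4 + 320) - 8) = 25/(316 - 8) = 25/308)
O(y, t) = t*(-4 + y) (O(y, t) = (y - 4)*t = (-4 + y)*t = t*(-4 + y))
n(-82, 83) + O(-169, 187) = 25/308 + 187*(-4 - 169) = 25/308 + 187*(-173) = 25/308 - 32351 = -9964083/308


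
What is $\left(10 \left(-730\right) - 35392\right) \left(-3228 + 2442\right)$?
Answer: $33555912$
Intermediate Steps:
$\left(10 \left(-730\right) - 35392\right) \left(-3228 + 2442\right) = \left(-7300 - 35392\right) \left(-786\right) = \left(-42692\right) \left(-786\right) = 33555912$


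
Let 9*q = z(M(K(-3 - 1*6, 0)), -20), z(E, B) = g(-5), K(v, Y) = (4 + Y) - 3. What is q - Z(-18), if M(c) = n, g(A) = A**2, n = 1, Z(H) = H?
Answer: 187/9 ≈ 20.778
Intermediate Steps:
K(v, Y) = 1 + Y
M(c) = 1
z(E, B) = 25 (z(E, B) = (-5)**2 = 25)
q = 25/9 (q = (1/9)*25 = 25/9 ≈ 2.7778)
q - Z(-18) = 25/9 - 1*(-18) = 25/9 + 18 = 187/9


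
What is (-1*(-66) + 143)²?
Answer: 43681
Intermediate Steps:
(-1*(-66) + 143)² = (66 + 143)² = 209² = 43681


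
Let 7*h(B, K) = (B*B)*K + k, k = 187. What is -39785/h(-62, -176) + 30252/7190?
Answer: 11231765507/2431503415 ≈ 4.6193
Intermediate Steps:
h(B, K) = 187/7 + K*B**2/7 (h(B, K) = ((B*B)*K + 187)/7 = (B**2*K + 187)/7 = (K*B**2 + 187)/7 = (187 + K*B**2)/7 = 187/7 + K*B**2/7)
-39785/h(-62, -176) + 30252/7190 = -39785/(187/7 + (1/7)*(-176)*(-62)**2) + 30252/7190 = -39785/(187/7 + (1/7)*(-176)*3844) + 30252*(1/7190) = -39785/(187/7 - 676544/7) + 15126/3595 = -39785/(-676357/7) + 15126/3595 = -39785*(-7/676357) + 15126/3595 = 278495/676357 + 15126/3595 = 11231765507/2431503415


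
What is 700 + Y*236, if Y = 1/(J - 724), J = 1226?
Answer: 175818/251 ≈ 700.47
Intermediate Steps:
Y = 1/502 (Y = 1/(1226 - 724) = 1/502 ≈ 0.0019920)
700 + Y*236 = 700 + (1/502)*236 = 700 + 118/251 = 175818/251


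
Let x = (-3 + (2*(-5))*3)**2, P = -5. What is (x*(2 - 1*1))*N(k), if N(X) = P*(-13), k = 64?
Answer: 70785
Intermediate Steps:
N(X) = 65 (N(X) = -5*(-13) = 65)
x = 1089 (x = (-3 - 10*3)**2 = (-3 - 30)**2 = (-33)**2 = 1089)
(x*(2 - 1*1))*N(k) = (1089*(2 - 1*1))*65 = (1089*(2 - 1))*65 = (1089*1)*65 = 1089*65 = 70785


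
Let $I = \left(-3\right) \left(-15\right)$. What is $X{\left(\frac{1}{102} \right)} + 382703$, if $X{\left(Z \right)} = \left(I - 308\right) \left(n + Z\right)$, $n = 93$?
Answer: $\frac{36540625}{102} \approx 3.5824 \cdot 10^{5}$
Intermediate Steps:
$I = 45$
$X{\left(Z \right)} = -24459 - 263 Z$ ($X{\left(Z \right)} = \left(45 - 308\right) \left(93 + Z\right) = - 263 \left(93 + Z\right) = -24459 - 263 Z$)
$X{\left(\frac{1}{102} \right)} + 382703 = \left(-24459 - \frac{263}{102}\right) + 382703 = - \frac{2495081}{102} + 382703 = \frac{36540625}{102}$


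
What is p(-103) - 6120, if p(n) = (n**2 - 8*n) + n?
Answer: 5210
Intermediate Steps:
p(n) = n**2 - 7*n
p(-103) - 6120 = -103*(-7 - 103) - 6120 = -103*(-110) - 6120 = 11330 - 6120 = 5210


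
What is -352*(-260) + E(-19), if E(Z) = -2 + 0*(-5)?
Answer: 91518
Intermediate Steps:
E(Z) = -2 (E(Z) = -2 + 0 = -2)
-352*(-260) + E(-19) = -352*(-260) - 2 = 91520 - 2 = 91518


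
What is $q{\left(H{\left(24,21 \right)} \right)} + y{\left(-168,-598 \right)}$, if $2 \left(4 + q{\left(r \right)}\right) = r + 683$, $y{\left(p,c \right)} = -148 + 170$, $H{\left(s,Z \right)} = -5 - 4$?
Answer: $355$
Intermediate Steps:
$H{\left(s,Z \right)} = -9$ ($H{\left(s,Z \right)} = -5 - 4 = -9$)
$y{\left(p,c \right)} = 22$
$q{\left(r \right)} = \frac{675}{2} + \frac{r}{2}$ ($q{\left(r \right)} = -4 + \frac{r + 683}{2} = -4 + \frac{683 + r}{2} = -4 + \left(\frac{683}{2} + \frac{r}{2}\right) = \frac{675}{2} + \frac{r}{2}$)
$q{\left(H{\left(24,21 \right)} \right)} + y{\left(-168,-598 \right)} = \left(\frac{675}{2} + \frac{1}{2} \left(-9\right)\right) + 22 = \left(\frac{675}{2} - \frac{9}{2}\right) + 22 = 333 + 22 = 355$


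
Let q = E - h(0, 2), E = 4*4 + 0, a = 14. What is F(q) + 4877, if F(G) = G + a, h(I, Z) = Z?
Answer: 4905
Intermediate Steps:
E = 16 (E = 16 + 0 = 16)
q = 14 (q = 16 - 1*2 = 16 - 2 = 14)
F(G) = 14 + G (F(G) = G + 14 = 14 + G)
F(q) + 4877 = (14 + 14) + 4877 = 28 + 4877 = 4905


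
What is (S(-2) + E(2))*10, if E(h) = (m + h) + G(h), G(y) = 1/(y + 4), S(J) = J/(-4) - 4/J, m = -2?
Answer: 80/3 ≈ 26.667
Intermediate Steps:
S(J) = -4/J - J/4 (S(J) = J*(-¼) - 4/J = -J/4 - 4/J = -4/J - J/4)
G(y) = 1/(4 + y)
E(h) = -2 + h + 1/(4 + h) (E(h) = (-2 + h) + 1/(4 + h) = -2 + h + 1/(4 + h))
(S(-2) + E(2))*10 = ((-4/(-2) - ¼*(-2)) + (1 + (-2 + 2)*(4 + 2))/(4 + 2))*10 = ((-4*(-½) + ½) + (1 + 0*6)/6)*10 = ((2 + ½) + (1 + 0)/6)*10 = (5/2 + (⅙)*1)*10 = (5/2 + ⅙)*10 = (8/3)*10 = 80/3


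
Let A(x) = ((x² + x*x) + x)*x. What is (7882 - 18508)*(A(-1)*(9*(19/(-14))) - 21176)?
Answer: 224886387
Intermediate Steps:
A(x) = x*(x + 2*x²) (A(x) = ((x² + x²) + x)*x = (2*x² + x)*x = (x + 2*x²)*x = x*(x + 2*x²))
(7882 - 18508)*(A(-1)*(9*(19/(-14))) - 21176) = (7882 - 18508)*(((-1)²*(1 + 2*(-1)))*(9*(19/(-14))) - 21176) = -10626*((1*(1 - 2))*(9*(19*(-1/14))) - 21176) = -10626*((1*(-1))*(9*(-19/14)) - 21176) = -10626*(-1*(-171/14) - 21176) = -10626*(171/14 - 21176) = -10626*(-296293/14) = 224886387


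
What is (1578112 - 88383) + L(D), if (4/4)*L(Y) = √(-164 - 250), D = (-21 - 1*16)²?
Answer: 1489729 + 3*I*√46 ≈ 1.4897e+6 + 20.347*I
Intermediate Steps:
D = 1369 (D = (-21 - 16)² = (-37)² = 1369)
L(Y) = 3*I*√46 (L(Y) = √(-164 - 250) = √(-414) = 3*I*√46)
(1578112 - 88383) + L(D) = (1578112 - 88383) + 3*I*√46 = 1489729 + 3*I*√46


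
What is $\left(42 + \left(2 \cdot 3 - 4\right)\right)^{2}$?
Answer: $1936$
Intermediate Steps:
$\left(42 + \left(2 \cdot 3 - 4\right)\right)^{2} = \left(42 + \left(6 - 4\right)\right)^{2} = \left(42 + 2\right)^{2} = 44^{2} = 1936$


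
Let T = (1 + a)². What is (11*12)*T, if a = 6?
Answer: 6468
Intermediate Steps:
T = 49 (T = (1 + 6)² = 7² = 49)
(11*12)*T = (11*12)*49 = 132*49 = 6468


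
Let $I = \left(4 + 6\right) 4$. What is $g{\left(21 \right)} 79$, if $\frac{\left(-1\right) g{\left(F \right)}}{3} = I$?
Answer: $-9480$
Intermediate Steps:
$I = 40$ ($I = 10 \cdot 4 = 40$)
$g{\left(F \right)} = -120$ ($g{\left(F \right)} = \left(-3\right) 40 = -120$)
$g{\left(21 \right)} 79 = \left(-120\right) 79 = -9480$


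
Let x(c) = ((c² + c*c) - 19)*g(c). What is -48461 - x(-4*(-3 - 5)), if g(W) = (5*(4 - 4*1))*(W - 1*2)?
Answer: -48461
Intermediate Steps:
g(W) = 0 (g(W) = (5*(4 - 4))*(W - 2) = (5*0)*(-2 + W) = 0*(-2 + W) = 0)
x(c) = 0 (x(c) = ((c² + c*c) - 19)*0 = ((c² + c²) - 19)*0 = (2*c² - 19)*0 = (-19 + 2*c²)*0 = 0)
-48461 - x(-4*(-3 - 5)) = -48461 - 1*0 = -48461 + 0 = -48461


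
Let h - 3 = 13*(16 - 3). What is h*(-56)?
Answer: -9632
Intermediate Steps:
h = 172 (h = 3 + 13*(16 - 3) = 3 + 13*13 = 3 + 169 = 172)
h*(-56) = 172*(-56) = -9632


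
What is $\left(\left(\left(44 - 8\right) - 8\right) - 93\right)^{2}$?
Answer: $4225$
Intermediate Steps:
$\left(\left(\left(44 - 8\right) - 8\right) - 93\right)^{2} = \left(\left(36 - 8\right) - 93\right)^{2} = \left(28 - 93\right)^{2} = \left(-65\right)^{2} = 4225$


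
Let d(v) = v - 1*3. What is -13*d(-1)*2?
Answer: 104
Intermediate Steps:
d(v) = -3 + v (d(v) = v - 3 = -3 + v)
-13*d(-1)*2 = -13*(-3 - 1)*2 = -13*(-4)*2 = 52*2 = 104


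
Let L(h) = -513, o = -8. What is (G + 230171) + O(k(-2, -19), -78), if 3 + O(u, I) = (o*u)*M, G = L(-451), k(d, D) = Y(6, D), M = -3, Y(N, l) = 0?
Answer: 229655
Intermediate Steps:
k(d, D) = 0
G = -513
O(u, I) = -3 + 24*u (O(u, I) = -3 - 8*u*(-3) = -3 + 24*u)
(G + 230171) + O(k(-2, -19), -78) = (-513 + 230171) + (-3 + 24*0) = 229658 + (-3 + 0) = 229658 - 3 = 229655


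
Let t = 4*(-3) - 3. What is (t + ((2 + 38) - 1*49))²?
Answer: 576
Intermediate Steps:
t = -15 (t = -12 - 3 = -15)
(t + ((2 + 38) - 1*49))² = (-15 + ((2 + 38) - 1*49))² = (-15 + (40 - 49))² = (-15 - 9)² = (-24)² = 576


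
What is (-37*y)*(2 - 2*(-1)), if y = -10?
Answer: 1480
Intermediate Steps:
(-37*y)*(2 - 2*(-1)) = (-37*(-10))*(2 - 2*(-1)) = 370*(2 + 2) = 370*4 = 1480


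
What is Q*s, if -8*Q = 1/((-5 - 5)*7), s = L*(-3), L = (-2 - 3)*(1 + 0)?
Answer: 3/112 ≈ 0.026786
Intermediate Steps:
L = -5 (L = -5*1 = -5)
s = 15 (s = -5*(-3) = 15)
Q = 1/560 (Q = -1/(7*(-5 - 5))/8 = -1/(8*((-10*7))) = -⅛/(-70) = -⅛*(-1/70) = 1/560 ≈ 0.0017857)
Q*s = (1/560)*15 = 3/112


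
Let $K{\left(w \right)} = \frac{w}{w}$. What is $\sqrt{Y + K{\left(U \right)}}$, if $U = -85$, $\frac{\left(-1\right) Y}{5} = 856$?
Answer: $i \sqrt{4279} \approx 65.414 i$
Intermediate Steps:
$Y = -4280$ ($Y = \left(-5\right) 856 = -4280$)
$K{\left(w \right)} = 1$
$\sqrt{Y + K{\left(U \right)}} = \sqrt{-4280 + 1} = \sqrt{-4279} = i \sqrt{4279}$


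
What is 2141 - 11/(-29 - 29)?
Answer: 124189/58 ≈ 2141.2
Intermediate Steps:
2141 - 11/(-29 - 29) = 2141 - 11/(-58) = 2141 - 11*(-1)/58 = 2141 - 1*(-11/58) = 2141 + 11/58 = 124189/58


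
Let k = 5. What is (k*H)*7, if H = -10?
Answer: -350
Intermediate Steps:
(k*H)*7 = (5*(-10))*7 = -50*7 = -350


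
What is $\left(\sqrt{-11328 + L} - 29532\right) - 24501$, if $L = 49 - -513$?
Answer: $-54033 + i \sqrt{10766} \approx -54033.0 + 103.76 i$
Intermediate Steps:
$L = 562$ ($L = 49 + 513 = 562$)
$\left(\sqrt{-11328 + L} - 29532\right) - 24501 = \left(\sqrt{-11328 + 562} - 29532\right) - 24501 = \left(\sqrt{-10766} - 29532\right) - 24501 = \left(i \sqrt{10766} - 29532\right) - 24501 = \left(-29532 + i \sqrt{10766}\right) - 24501 = -54033 + i \sqrt{10766}$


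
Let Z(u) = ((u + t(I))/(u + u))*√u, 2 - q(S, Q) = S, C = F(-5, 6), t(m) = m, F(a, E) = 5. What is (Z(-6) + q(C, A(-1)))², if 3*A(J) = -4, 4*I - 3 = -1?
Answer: 743/96 - 11*I*√6/4 ≈ 7.7396 - 6.7361*I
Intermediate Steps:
I = ½ (I = ¾ + (¼)*(-1) = ¾ - ¼ = ½ ≈ 0.50000)
A(J) = -4/3 (A(J) = (⅓)*(-4) = -4/3)
C = 5
q(S, Q) = 2 - S
Z(u) = (½ + u)/(2*√u) (Z(u) = ((u + ½)/(u + u))*√u = ((½ + u)/((2*u)))*√u = ((½ + u)*(1/(2*u)))*√u = ((½ + u)/(2*u))*√u = (½ + u)/(2*√u))
(Z(-6) + q(C, A(-1)))² = ((1 + 2*(-6))/(4*√(-6)) + (2 - 1*5))² = ((-I*√6/6)*(1 - 12)/4 + (2 - 5))² = ((¼)*(-I*√6/6)*(-11) - 3)² = (11*I*√6/24 - 3)² = (-3 + 11*I*√6/24)²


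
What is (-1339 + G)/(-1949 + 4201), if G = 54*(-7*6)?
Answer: -3607/2252 ≈ -1.6017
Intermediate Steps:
G = -2268 (G = 54*(-42) = -2268)
(-1339 + G)/(-1949 + 4201) = (-1339 - 2268)/(-1949 + 4201) = -3607/2252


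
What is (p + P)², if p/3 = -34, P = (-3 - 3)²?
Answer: 4356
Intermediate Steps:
P = 36 (P = (-6)² = 36)
p = -102 (p = 3*(-34) = -102)
(p + P)² = (-102 + 36)² = (-66)² = 4356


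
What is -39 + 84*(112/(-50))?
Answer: -5679/25 ≈ -227.16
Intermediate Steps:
-39 + 84*(112/(-50)) = -39 + 84*(112*(-1/50)) = -39 + 84*(-56/25) = -39 - 4704/25 = -5679/25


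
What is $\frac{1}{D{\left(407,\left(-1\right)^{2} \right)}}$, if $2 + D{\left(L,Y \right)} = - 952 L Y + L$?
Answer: $- \frac{1}{387059} \approx -2.5836 \cdot 10^{-6}$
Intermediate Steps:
$D{\left(L,Y \right)} = -2 + L - 952 L Y$ ($D{\left(L,Y \right)} = -2 + \left(- 952 L Y + L\right) = -2 - \left(- L + 952 L Y\right) = -2 + L - 952 L Y$)
$\frac{1}{D{\left(407,\left(-1\right)^{2} \right)}} = \frac{1}{-2 + 407 - 387464 \left(-1\right)^{2}} = \frac{1}{-2 + 407 - 387464 \cdot 1} = \frac{1}{-2 + 407 - 387464} = \frac{1}{-387059} = - \frac{1}{387059}$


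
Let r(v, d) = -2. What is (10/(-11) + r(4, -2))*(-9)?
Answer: 288/11 ≈ 26.182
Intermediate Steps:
(10/(-11) + r(4, -2))*(-9) = (10/(-11) - 2)*(-9) = (10*(-1/11) - 2)*(-9) = (-10/11 - 2)*(-9) = -32/11*(-9) = 288/11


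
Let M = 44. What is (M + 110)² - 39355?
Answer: -15639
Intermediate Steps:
(M + 110)² - 39355 = (44 + 110)² - 39355 = 154² - 39355 = 23716 - 39355 = -15639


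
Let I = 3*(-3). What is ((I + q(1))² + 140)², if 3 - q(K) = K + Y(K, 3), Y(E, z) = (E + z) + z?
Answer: 112896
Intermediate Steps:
Y(E, z) = E + 2*z
I = -9
q(K) = -3 - 2*K (q(K) = 3 - (K + (K + 2*3)) = 3 - (K + (K + 6)) = 3 - (K + (6 + K)) = 3 - (6 + 2*K) = 3 + (-6 - 2*K) = -3 - 2*K)
((I + q(1))² + 140)² = ((-9 + (-3 - 2*1))² + 140)² = ((-9 + (-3 - 2))² + 140)² = ((-9 - 5)² + 140)² = ((-14)² + 140)² = (196 + 140)² = 336² = 112896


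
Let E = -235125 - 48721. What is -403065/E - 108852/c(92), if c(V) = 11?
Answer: -30892771077/3122306 ≈ -9894.2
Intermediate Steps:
E = -283846
-403065/E - 108852/c(92) = -403065/(-283846) - 108852/11 = -403065*(-1/283846) - 108852*1/11 = 403065/283846 - 108852/11 = -30892771077/3122306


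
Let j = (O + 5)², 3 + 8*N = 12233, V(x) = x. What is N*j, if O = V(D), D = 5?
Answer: 152875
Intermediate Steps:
N = 6115/4 (N = -3/8 + (⅛)*12233 = -3/8 + 12233/8 = 6115/4 ≈ 1528.8)
O = 5
j = 100 (j = (5 + 5)² = 10² = 100)
N*j = (6115/4)*100 = 152875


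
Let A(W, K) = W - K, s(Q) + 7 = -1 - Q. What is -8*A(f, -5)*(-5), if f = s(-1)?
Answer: -80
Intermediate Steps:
s(Q) = -8 - Q (s(Q) = -7 + (-1 - Q) = -8 - Q)
f = -7 (f = -8 - 1*(-1) = -8 + 1 = -7)
-8*A(f, -5)*(-5) = -8*(-7 - 1*(-5))*(-5) = -8*(-7 + 5)*(-5) = -8*(-2)*(-5) = 16*(-5) = -80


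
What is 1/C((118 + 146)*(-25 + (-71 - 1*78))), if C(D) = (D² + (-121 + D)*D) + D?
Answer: 1/4225744512 ≈ 2.3664e-10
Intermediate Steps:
C(D) = D + D² + D*(-121 + D) (C(D) = (D² + D*(-121 + D)) + D = D + D² + D*(-121 + D))
1/C((118 + 146)*(-25 + (-71 - 1*78))) = 1/(2*((118 + 146)*(-25 + (-71 - 1*78)))*(-60 + (118 + 146)*(-25 + (-71 - 1*78)))) = 1/(2*(264*(-25 + (-71 - 78)))*(-60 + 264*(-25 + (-71 - 78)))) = 1/(2*(264*(-25 - 149))*(-60 + 264*(-25 - 149))) = 1/(2*(264*(-174))*(-60 + 264*(-174))) = 1/(2*(-45936)*(-60 - 45936)) = 1/(2*(-45936)*(-45996)) = 1/4225744512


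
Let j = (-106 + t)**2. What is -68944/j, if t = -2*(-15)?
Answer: -4309/361 ≈ -11.936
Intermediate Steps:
t = 30
j = 5776 (j = (-106 + 30)**2 = (-76)**2 = 5776)
-68944/j = -68944/5776 = -68944*1/5776 = -4309/361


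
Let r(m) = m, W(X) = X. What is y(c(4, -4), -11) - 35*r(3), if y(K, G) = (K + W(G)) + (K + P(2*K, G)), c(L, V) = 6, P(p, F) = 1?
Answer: -103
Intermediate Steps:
y(K, G) = 1 + G + 2*K (y(K, G) = (K + G) + (K + 1) = (G + K) + (1 + K) = 1 + G + 2*K)
y(c(4, -4), -11) - 35*r(3) = (1 - 11 + 2*6) - 35*3 = (1 - 11 + 12) - 105 = 2 - 105 = -103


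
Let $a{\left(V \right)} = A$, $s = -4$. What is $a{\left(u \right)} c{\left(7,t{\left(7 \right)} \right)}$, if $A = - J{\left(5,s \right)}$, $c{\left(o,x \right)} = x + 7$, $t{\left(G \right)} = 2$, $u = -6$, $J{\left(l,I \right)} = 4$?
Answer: $-36$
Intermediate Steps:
$c{\left(o,x \right)} = 7 + x$
$A = -4$ ($A = \left(-1\right) 4 = -4$)
$a{\left(V \right)} = -4$
$a{\left(u \right)} c{\left(7,t{\left(7 \right)} \right)} = - 4 \left(7 + 2\right) = \left(-4\right) 9 = -36$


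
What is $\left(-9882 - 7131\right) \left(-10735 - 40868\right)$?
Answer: $877921839$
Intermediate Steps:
$\left(-9882 - 7131\right) \left(-10735 - 40868\right) = - 17013 \left(-10735 - 40868\right) = \left(-17013\right) \left(-51603\right) = 877921839$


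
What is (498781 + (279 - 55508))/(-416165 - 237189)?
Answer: -221776/326677 ≈ -0.67888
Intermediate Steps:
(498781 + (279 - 55508))/(-416165 - 237189) = (498781 - 55229)/(-653354) = 443552*(-1/653354) = -221776/326677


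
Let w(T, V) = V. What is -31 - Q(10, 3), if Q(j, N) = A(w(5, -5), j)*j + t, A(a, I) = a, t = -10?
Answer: 29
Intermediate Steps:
Q(j, N) = -10 - 5*j (Q(j, N) = -5*j - 10 = -10 - 5*j)
-31 - Q(10, 3) = -31 - (-10 - 5*10) = -31 - (-10 - 50) = -31 - 1*(-60) = -31 + 60 = 29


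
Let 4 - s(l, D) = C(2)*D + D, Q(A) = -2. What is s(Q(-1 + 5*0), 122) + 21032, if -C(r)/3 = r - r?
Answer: 20914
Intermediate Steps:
C(r) = 0 (C(r) = -3*(r - r) = -3*0 = 0)
s(l, D) = 4 - D (s(l, D) = 4 - (0*D + D) = 4 - (0 + D) = 4 - D)
s(Q(-1 + 5*0), 122) + 21032 = (4 - 1*122) + 21032 = (4 - 122) + 21032 = -118 + 21032 = 20914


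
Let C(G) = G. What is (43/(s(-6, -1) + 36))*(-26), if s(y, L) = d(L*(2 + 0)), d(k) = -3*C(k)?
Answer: -559/21 ≈ -26.619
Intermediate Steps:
d(k) = -3*k
s(y, L) = -6*L (s(y, L) = -3*L*(2 + 0) = -3*L*2 = -6*L)
(43/(s(-6, -1) + 36))*(-26) = (43/(-6*(-1) + 36))*(-26) = (43/(6 + 36))*(-26) = (43/42)*(-26) = -559/21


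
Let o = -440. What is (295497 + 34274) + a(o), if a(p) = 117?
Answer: 329888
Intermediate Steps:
(295497 + 34274) + a(o) = (295497 + 34274) + 117 = 329771 + 117 = 329888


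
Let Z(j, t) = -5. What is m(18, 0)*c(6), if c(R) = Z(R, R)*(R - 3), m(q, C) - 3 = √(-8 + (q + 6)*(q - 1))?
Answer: -345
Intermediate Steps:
m(q, C) = 3 + √(-8 + (-1 + q)*(6 + q)) (m(q, C) = 3 + √(-8 + (q + 6)*(q - 1)) = 3 + √(-8 + (6 + q)*(-1 + q)) = 3 + √(-8 + (-1 + q)*(6 + q)))
c(R) = 15 - 5*R (c(R) = -5*(R - 3) = -5*(-3 + R) = 15 - 5*R)
m(18, 0)*c(6) = (3 + √(-14 + 18² + 5*18))*(15 - 5*6) = (3 + √(-14 + 324 + 90))*(15 - 30) = (3 + √400)*(-15) = (3 + 20)*(-15) = 23*(-15) = -345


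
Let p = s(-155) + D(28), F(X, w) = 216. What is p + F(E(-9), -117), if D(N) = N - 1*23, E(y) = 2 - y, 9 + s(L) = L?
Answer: 57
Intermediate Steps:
s(L) = -9 + L
D(N) = -23 + N (D(N) = N - 23 = -23 + N)
p = -159 (p = (-9 - 155) + (-23 + 28) = -164 + 5 = -159)
p + F(E(-9), -117) = -159 + 216 = 57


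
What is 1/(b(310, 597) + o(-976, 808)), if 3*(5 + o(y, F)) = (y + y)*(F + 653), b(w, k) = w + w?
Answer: -1/950009 ≈ -1.0526e-6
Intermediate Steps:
b(w, k) = 2*w
o(y, F) = -5 + 2*y*(653 + F)/3 (o(y, F) = -5 + ((y + y)*(F + 653))/3 = -5 + ((2*y)*(653 + F))/3 = -5 + (2*y*(653 + F))/3 = -5 + 2*y*(653 + F)/3)
1/(b(310, 597) + o(-976, 808)) = 1/(2*310 + (-5 + (1306/3)*(-976) + (⅔)*808*(-976))) = 1/(620 + (-5 - 1274656/3 - 1577216/3)) = 1/(620 - 950629) = 1/(-950009) = -1/950009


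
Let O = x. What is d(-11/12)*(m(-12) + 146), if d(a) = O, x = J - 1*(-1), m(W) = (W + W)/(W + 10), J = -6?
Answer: -790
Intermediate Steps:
m(W) = 2*W/(10 + W) (m(W) = (2*W)/(10 + W) = 2*W/(10 + W))
x = -5 (x = -6 - 1*(-1) = -6 + 1 = -5)
O = -5
d(a) = -5
d(-11/12)*(m(-12) + 146) = -5*(2*(-12)/(10 - 12) + 146) = -5*(2*(-12)/(-2) + 146) = -5*(2*(-12)*(-½) + 146) = -5*(12 + 146) = -5*158 = -790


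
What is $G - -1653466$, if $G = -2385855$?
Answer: $-732389$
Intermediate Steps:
$G - -1653466 = -2385855 - -1653466 = -2385855 + 1653466 = -732389$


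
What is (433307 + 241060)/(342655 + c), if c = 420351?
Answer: 674367/763006 ≈ 0.88383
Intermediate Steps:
(433307 + 241060)/(342655 + c) = (433307 + 241060)/(342655 + 420351) = 674367/763006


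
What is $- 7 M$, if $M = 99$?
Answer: $-693$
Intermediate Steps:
$- 7 M = - 7 \cdot 99 = \left(-1\right) 693 = -693$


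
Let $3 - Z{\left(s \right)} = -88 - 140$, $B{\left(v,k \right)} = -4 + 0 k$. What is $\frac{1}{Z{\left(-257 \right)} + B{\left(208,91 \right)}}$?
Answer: $\frac{1}{227} \approx 0.0044053$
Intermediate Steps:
$B{\left(v,k \right)} = -4$ ($B{\left(v,k \right)} = -4 + 0 = -4$)
$Z{\left(s \right)} = 231$ ($Z{\left(s \right)} = 3 - \left(-88 - 140\right) = 3 - -228 = 3 + 228 = 231$)
$\frac{1}{Z{\left(-257 \right)} + B{\left(208,91 \right)}} = \frac{1}{231 - 4} = \frac{1}{227}$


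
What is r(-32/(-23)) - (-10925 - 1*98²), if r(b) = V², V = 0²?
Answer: 20529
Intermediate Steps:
V = 0
r(b) = 0 (r(b) = 0² = 0)
r(-32/(-23)) - (-10925 - 1*98²) = 0 - (-10925 - 1*98²) = 0 - (-10925 - 1*9604) = 0 - (-10925 - 9604) = 0 - 1*(-20529) = 0 + 20529 = 20529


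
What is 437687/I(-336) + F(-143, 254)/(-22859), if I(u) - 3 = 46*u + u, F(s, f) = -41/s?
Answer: -1430728107368/51611667393 ≈ -27.721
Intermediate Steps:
I(u) = 3 + 47*u (I(u) = 3 + (46*u + u) = 3 + 47*u)
437687/I(-336) + F(-143, 254)/(-22859) = 437687/(3 + 47*(-336)) - 41/(-143)/(-22859) = 437687/(3 - 15792) - 41*(-1/143)*(-1/22859) = 437687/(-15789) + (41/143)*(-1/22859) = 437687*(-1/15789) - 41/3268837 = -437687/15789 - 41/3268837 = -1430728107368/51611667393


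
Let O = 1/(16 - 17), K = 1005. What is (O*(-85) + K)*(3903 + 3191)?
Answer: 7732460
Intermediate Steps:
O = -1 (O = 1/(-1) = -1)
(O*(-85) + K)*(3903 + 3191) = (-1*(-85) + 1005)*(3903 + 3191) = (85 + 1005)*7094 = 1090*7094 = 7732460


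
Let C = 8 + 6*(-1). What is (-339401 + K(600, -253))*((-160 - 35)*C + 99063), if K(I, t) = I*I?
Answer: 2032565127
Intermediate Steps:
C = 2 (C = 8 - 6 = 2)
K(I, t) = I²
(-339401 + K(600, -253))*((-160 - 35)*C + 99063) = (-339401 + 600²)*((-160 - 35)*2 + 99063) = (-339401 + 360000)*(-195*2 + 99063) = 20599*(-390 + 99063) = 20599*98673 = 2032565127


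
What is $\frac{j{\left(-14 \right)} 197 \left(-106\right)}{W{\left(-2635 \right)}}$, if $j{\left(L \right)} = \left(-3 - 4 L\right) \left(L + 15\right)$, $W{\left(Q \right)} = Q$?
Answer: $\frac{1106746}{2635} \approx 420.02$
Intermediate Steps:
$j{\left(L \right)} = \left(-3 - 4 L\right) \left(15 + L\right)$
$\frac{j{\left(-14 \right)} 197 \left(-106\right)}{W{\left(-2635 \right)}} = \frac{\left(-45 - -882 - 4 \left(-14\right)^{2}\right) 197 \left(-106\right)}{-2635} = \left(-45 + 882 - 784\right) 197 \left(-106\right) \left(- \frac{1}{2635}\right) = 53 \cdot 197 \left(-106\right) \left(- \frac{1}{2635}\right) = 10441 \left(-106\right) \left(- \frac{1}{2635}\right) = \left(-1106746\right) \left(- \frac{1}{2635}\right) = \frac{1106746}{2635}$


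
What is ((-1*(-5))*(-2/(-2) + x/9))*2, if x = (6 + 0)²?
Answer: 50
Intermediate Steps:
x = 36 (x = 6² = 36)
((-1*(-5))*(-2/(-2) + x/9))*2 = ((-1*(-5))*(-2/(-2) + 36/9))*2 = (5*(-2*(-½) + 36*(⅑)))*2 = (5*(1 + 4))*2 = (5*5)*2 = 25*2 = 50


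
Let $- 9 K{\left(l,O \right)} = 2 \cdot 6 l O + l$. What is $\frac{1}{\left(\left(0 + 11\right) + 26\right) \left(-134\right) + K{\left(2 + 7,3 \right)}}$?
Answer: $- \frac{1}{4995} \approx -0.0002002$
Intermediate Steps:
$K{\left(l,O \right)} = - \frac{l}{9} - \frac{4 O l}{3}$ ($K{\left(l,O \right)} = - \frac{2 \cdot 6 l O + l}{9} = - \frac{12 l O + l}{9} = - \frac{12 O l + l}{9} = - \frac{l + 12 O l}{9} = - \frac{l}{9} - \frac{4 O l}{3}$)
$\frac{1}{\left(\left(0 + 11\right) + 26\right) \left(-134\right) + K{\left(2 + 7,3 \right)}} = \frac{1}{\left(\left(0 + 11\right) + 26\right) \left(-134\right) - \frac{\left(2 + 7\right) \left(1 + 12 \cdot 3\right)}{9}} = \frac{1}{\left(11 + 26\right) \left(-134\right) - 1 \left(1 + 36\right)} = \frac{1}{37 \left(-134\right) - 1 \cdot 37} = \frac{1}{-4958 - 37} = \frac{1}{-4995} = - \frac{1}{4995}$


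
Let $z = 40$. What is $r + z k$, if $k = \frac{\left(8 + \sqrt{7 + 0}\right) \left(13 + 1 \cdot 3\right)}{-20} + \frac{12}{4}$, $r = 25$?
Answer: $-111 - 32 \sqrt{7} \approx -195.66$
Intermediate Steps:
$k = - \frac{17}{5} - \frac{4 \sqrt{7}}{5}$ ($k = \left(8 + \sqrt{7}\right) \left(13 + 3\right) \left(- \frac{1}{20}\right) + 12 \cdot \frac{1}{4} = \left(8 + \sqrt{7}\right) 16 \left(- \frac{1}{20}\right) + 3 = \left(128 + 16 \sqrt{7}\right) \left(- \frac{1}{20}\right) + 3 = \left(- \frac{32}{5} - \frac{4 \sqrt{7}}{5}\right) + 3 = - \frac{17}{5} - \frac{4 \sqrt{7}}{5} \approx -5.5166$)
$r + z k = 25 + 40 \left(- \frac{17}{5} - \frac{4 \sqrt{7}}{5}\right) = 25 - \left(136 + 32 \sqrt{7}\right) = -111 - 32 \sqrt{7}$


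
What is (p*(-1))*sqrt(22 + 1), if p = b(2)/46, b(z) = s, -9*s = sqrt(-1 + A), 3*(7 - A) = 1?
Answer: sqrt(1173)/1242 ≈ 0.027576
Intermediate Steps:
A = 20/3 (A = 7 - 1/3*1 = 7 - 1/3 = 20/3 ≈ 6.6667)
s = -sqrt(51)/27 (s = -sqrt(-1 + 20/3)/9 = -sqrt(51)/27 ≈ -0.26450)
b(z) = -sqrt(51)/27
p = -sqrt(51)/1242 (p = -sqrt(51)/27/46 = -sqrt(51)/27*(1/46) = -sqrt(51)/1242 ≈ -0.0057499)
(p*(-1))*sqrt(22 + 1) = (-sqrt(51)/1242*(-1))*sqrt(22 + 1) = (sqrt(51)/1242)*sqrt(23) = sqrt(1173)/1242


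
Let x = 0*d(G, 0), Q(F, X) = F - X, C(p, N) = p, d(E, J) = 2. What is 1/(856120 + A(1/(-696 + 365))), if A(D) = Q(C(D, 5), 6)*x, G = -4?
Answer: 1/856120 ≈ 1.1681e-6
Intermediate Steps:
x = 0 (x = 0*2 = 0)
A(D) = 0 (A(D) = (D - 1*6)*0 = (D - 6)*0 = (-6 + D)*0 = 0)
1/(856120 + A(1/(-696 + 365))) = 1/(856120 + 0) = 1/856120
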